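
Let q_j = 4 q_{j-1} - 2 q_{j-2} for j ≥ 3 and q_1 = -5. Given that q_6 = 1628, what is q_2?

Let q_2 = v.
q_3 = 10 + 4v
q_4 = 40 + 14v
q_5 = 140 + 48v
q_6 = 480 + 164v
So 480 + 164v = 1628, giving v = 7.

7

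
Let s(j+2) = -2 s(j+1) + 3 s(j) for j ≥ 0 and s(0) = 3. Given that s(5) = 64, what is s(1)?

4

Let s(1) = v.
s(2) = 9 - 2v
s(3) = -18 + 7v
s(4) = 63 - 20v
s(5) = -180 + 61v
So -180 + 61v = 64, giving v = 4.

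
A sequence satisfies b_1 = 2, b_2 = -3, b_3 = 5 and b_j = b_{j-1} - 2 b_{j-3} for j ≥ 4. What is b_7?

-5

b_4 = 5 - 2(2) = 1
b_5 = 1 - 2(-3) = 7
b_6 = 7 - 2(5) = -3
b_7 = (-3) - 2(1) = -5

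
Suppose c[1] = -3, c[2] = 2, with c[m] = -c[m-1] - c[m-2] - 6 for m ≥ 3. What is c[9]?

-5

c[3] = -2 - (-3) - 6 = -5
c[4] = -(-5) - 2 - 6 = -3
c[5] = -(-3) - (-5) - 6 = 2
c[6] = -2 - (-3) - 6 = -5
c[7] = -(-5) - 2 - 6 = -3
c[8] = -(-3) - (-5) - 6 = 2
c[9] = -2 - (-3) - 6 = -5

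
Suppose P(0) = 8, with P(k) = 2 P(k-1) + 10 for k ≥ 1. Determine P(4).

P(1) = 2·8 + 10 = 26
P(2) = 2·26 + 10 = 62
P(3) = 2·62 + 10 = 134
P(4) = 2·134 + 10 = 278

278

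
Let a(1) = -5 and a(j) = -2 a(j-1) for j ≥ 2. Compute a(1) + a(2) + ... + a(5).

-55

a(2) = -2(-5) = 10
a(3) = -2(10) = -20
a(4) = -2(-20) = 40
a(5) = -2(40) = -80
Sum = (-5) + 10 + (-20) + 40 + (-80) = -55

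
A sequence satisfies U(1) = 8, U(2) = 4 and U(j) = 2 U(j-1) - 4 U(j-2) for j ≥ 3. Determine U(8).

256

U(3) = 2*4 - 4*8 = -24
U(4) = 2*(-24) - 4*4 = -64
U(5) = 2*(-64) - 4*(-24) = -32
U(6) = 2*(-32) - 4*(-64) = 192
U(7) = 2*192 - 4*(-32) = 512
U(8) = 2*512 - 4*192 = 256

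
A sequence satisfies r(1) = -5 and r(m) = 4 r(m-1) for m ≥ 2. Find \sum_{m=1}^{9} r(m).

-436905

r(2) = 4*(-5) = -20
r(3) = 4*(-20) = -80
r(4) = 4*(-80) = -320
r(5) = 4*(-320) = -1280
r(6) = 4*(-1280) = -5120
r(7) = 4*(-5120) = -20480
r(8) = 4*(-20480) = -81920
r(9) = 4*(-81920) = -327680
Sum = (-5) + (-20) + (-80) + (-320) + (-1280) + (-5120) + (-20480) + (-81920) + (-327680) = -436905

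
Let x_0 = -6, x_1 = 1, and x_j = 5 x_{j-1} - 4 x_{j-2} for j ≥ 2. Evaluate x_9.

611661

x_2 = 5(1) - 4(-6) = 29
x_3 = 5(29) - 4(1) = 141
x_4 = 5(141) - 4(29) = 589
x_5 = 5(589) - 4(141) = 2381
x_6 = 5(2381) - 4(589) = 9549
x_7 = 5(9549) - 4(2381) = 38221
x_8 = 5(38221) - 4(9549) = 152909
x_9 = 5(152909) - 4(38221) = 611661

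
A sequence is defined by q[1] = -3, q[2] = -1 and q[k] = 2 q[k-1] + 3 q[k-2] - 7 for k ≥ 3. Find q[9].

-12303

q[3] = 2(-1) + 3(-3) - 7 = -18
q[4] = 2(-18) + 3(-1) - 7 = -46
q[5] = 2(-46) + 3(-18) - 7 = -153
q[6] = 2(-153) + 3(-46) - 7 = -451
q[7] = 2(-451) + 3(-153) - 7 = -1368
q[8] = 2(-1368) + 3(-451) - 7 = -4096
q[9] = 2(-4096) + 3(-1368) - 7 = -12303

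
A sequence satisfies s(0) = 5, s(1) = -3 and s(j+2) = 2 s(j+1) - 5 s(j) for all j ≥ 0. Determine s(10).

13649

s(2) = 2(-3) - 5(5) = -31
s(3) = 2(-31) - 5(-3) = -47
s(4) = 2(-47) - 5(-31) = 61
s(5) = 2(61) - 5(-47) = 357
s(6) = 2(357) - 5(61) = 409
s(7) = 2(409) - 5(357) = -967
s(8) = 2(-967) - 5(409) = -3979
s(9) = 2(-3979) - 5(-967) = -3123
s(10) = 2(-3123) - 5(-3979) = 13649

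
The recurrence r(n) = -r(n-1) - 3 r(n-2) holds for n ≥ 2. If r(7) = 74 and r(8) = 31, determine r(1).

2

Rearranging, r(n-2) = (r(n) + r(n-1)) / -3.
r(6) = (31 + 74) / -3 = 105/-3 = -35
r(5) = (74 + (-35)) / -3 = 39/-3 = -13
r(4) = (-35 + (-13)) / -3 = -48/-3 = 16
r(3) = (-13 + 16) / -3 = 3/-3 = -1
r(2) = (16 + (-1)) / -3 = 15/-3 = -5
r(1) = (-1 + (-5)) / -3 = -6/-3 = 2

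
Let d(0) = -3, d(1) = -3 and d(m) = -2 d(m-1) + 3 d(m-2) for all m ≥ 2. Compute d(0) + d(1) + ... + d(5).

-18

d(2) = -2(-3) + 3(-3) = -3
d(3) = -2(-3) + 3(-3) = -3
d(4) = -2(-3) + 3(-3) = -3
d(5) = -2(-3) + 3(-3) = -3
Sum = (-3) + (-3) + (-3) + (-3) + (-3) + (-3) = -18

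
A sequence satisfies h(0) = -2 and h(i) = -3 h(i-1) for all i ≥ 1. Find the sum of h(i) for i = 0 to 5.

h(1) = -3·(-2) = 6
h(2) = -3·6 = -18
h(3) = -3·(-18) = 54
h(4) = -3·54 = -162
h(5) = -3·(-162) = 486
Sum = (-2) + 6 + (-18) + 54 + (-162) + 486 = 364

364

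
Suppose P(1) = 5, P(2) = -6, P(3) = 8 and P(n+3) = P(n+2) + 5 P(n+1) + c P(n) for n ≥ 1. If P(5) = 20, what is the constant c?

P(4) = -22 + 5c
P(5) = 18 - c
So 18 - c = 20, giving c = -2.

-2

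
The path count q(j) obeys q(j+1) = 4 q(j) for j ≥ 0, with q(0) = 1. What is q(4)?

q(1) = 4·1 = 4
q(2) = 4·4 = 16
q(3) = 4·16 = 64
q(4) = 4·64 = 256

256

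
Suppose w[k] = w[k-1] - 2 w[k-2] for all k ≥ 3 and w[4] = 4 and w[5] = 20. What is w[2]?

-6

Rearranging, w[k-2] = (w[k] - w[k-1]) / -2.
w[3] = (20 - 4) / -2 = 16/-2 = -8
w[2] = (4 - (-8)) / -2 = 12/-2 = -6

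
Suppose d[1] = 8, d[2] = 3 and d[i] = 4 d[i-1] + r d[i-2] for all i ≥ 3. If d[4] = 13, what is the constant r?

d[3] = 12 + 8r
d[4] = 48 + 35r
So 48 + 35r = 13, giving r = -1.

-1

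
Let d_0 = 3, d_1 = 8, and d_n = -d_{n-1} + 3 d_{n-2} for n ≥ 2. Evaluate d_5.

d_2 = -8 + 3·3 = 1
d_3 = -1 + 3·8 = 23
d_4 = -23 + 3·1 = -20
d_5 = -(-20) + 3·23 = 89

89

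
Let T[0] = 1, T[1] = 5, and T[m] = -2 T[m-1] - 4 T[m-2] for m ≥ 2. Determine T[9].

T[2] = -2(5) - 4(1) = -14
T[3] = -2(-14) - 4(5) = 8
T[4] = -2(8) - 4(-14) = 40
T[5] = -2(40) - 4(8) = -112
T[6] = -2(-112) - 4(40) = 64
T[7] = -2(64) - 4(-112) = 320
T[8] = -2(320) - 4(64) = -896
T[9] = -2(-896) - 4(320) = 512

512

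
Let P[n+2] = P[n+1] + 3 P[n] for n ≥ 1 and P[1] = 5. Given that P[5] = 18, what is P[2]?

-6

Let P[2] = v.
P[3] = 15 + v
P[4] = 15 + 4v
P[5] = 60 + 7v
So 60 + 7v = 18, giving v = -6.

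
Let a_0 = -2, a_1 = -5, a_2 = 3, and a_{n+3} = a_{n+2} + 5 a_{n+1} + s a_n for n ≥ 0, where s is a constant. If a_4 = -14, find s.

1

a_3 = -22 - 2s
a_4 = -7 - 7s
So -7 - 7s = -14, giving s = 1.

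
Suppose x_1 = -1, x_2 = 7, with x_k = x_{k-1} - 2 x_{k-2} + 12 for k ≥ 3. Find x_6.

-37

x_3 = 7 - 2·(-1) + 12 = 21
x_4 = 21 - 2·7 + 12 = 19
x_5 = 19 - 2·21 + 12 = -11
x_6 = (-11) - 2·19 + 12 = -37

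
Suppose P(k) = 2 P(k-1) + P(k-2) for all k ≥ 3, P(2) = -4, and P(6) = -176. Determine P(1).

Let P(1) = w.
P(3) = -8 + w
P(4) = -20 + 2w
P(5) = -48 + 5w
P(6) = -116 + 12w
So -116 + 12w = -176, giving w = -5.

-5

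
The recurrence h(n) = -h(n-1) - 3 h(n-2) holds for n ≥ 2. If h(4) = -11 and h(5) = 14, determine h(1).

Rearranging, h(n-2) = (h(n) + h(n-1)) / -3.
h(3) = (14 + (-11)) / -3 = 3/-3 = -1
h(2) = (-11 + (-1)) / -3 = -12/-3 = 4
h(1) = (-1 + 4) / -3 = 3/-3 = -1

-1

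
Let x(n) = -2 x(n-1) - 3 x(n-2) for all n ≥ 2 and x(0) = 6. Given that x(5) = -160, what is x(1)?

8

Let x(1) = w.
x(2) = -18 - 2w
x(3) = 36 + w
x(4) = -18 + 4w
x(5) = -72 - 11w
So -72 - 11w = -160, giving w = 8.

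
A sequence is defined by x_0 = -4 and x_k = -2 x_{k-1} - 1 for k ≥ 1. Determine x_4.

-59

x_1 = -2*(-4) - 1 = 7
x_2 = -2*7 - 1 = -15
x_3 = -2*(-15) - 1 = 29
x_4 = -2*29 - 1 = -59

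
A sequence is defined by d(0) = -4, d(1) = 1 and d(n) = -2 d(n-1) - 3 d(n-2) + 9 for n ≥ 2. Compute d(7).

160

d(2) = -2(1) - 3(-4) + 9 = 19
d(3) = -2(19) - 3(1) + 9 = -32
d(4) = -2(-32) - 3(19) + 9 = 16
d(5) = -2(16) - 3(-32) + 9 = 73
d(6) = -2(73) - 3(16) + 9 = -185
d(7) = -2(-185) - 3(73) + 9 = 160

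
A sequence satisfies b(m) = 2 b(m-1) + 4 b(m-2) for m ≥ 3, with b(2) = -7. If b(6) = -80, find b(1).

Let b(1) = x.
b(3) = -14 + 4x
b(4) = -56 + 8x
b(5) = -168 + 32x
b(6) = -560 + 96x
So -560 + 96x = -80, giving x = 5.

5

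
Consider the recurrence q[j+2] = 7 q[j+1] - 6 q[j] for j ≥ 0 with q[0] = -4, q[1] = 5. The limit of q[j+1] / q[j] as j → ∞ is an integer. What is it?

6

The characteristic equation is r^2 - 7r + 6 = 0, which factors as (r - 6)(r - 1) = 0.
So the roots are 6 and 1. Since |6| > |1| and the coefficient of 6^j is non-zero, the ratio tends to 6.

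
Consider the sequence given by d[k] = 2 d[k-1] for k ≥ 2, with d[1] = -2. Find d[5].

-32

d[2] = 2·(-2) = -4
d[3] = 2·(-4) = -8
d[4] = 2·(-8) = -16
d[5] = 2·(-16) = -32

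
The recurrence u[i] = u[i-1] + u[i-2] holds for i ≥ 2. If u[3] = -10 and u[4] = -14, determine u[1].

-6

Rearranging, u[i-2] = u[i] - u[i-1].
u[2] = -14 - (-10) = -4
u[1] = -10 - (-4) = -6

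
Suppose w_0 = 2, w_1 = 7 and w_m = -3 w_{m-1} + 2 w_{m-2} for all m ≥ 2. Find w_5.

w_2 = -3*7 + 2*2 = -17
w_3 = -3*(-17) + 2*7 = 65
w_4 = -3*65 + 2*(-17) = -229
w_5 = -3*(-229) + 2*65 = 817

817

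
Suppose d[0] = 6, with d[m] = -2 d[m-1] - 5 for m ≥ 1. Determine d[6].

d[1] = -2*6 - 5 = -17
d[2] = -2*(-17) - 5 = 29
d[3] = -2*29 - 5 = -63
d[4] = -2*(-63) - 5 = 121
d[5] = -2*121 - 5 = -247
d[6] = -2*(-247) - 5 = 489

489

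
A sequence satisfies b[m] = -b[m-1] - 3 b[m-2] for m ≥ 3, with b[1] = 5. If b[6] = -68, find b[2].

Let b[2] = y.
b[3] = -15 - y
b[4] = 15 - 2y
b[5] = 30 + 5y
b[6] = -75 + y
So -75 + y = -68, giving y = 7.

7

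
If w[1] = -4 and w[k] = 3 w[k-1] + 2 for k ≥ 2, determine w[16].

The fixed point is 2/(1 - 3) = -1, so w[k] + 1 = 3(w[k-1] + 1).
Hence w[k] = -3·3^{k-1} - 1.
w[16] = -3·3^{15} - 1 = -3·14348907 - 1 = -43046722.

-43046722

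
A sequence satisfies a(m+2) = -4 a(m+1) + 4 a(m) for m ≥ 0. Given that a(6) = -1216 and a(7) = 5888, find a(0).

Rearranging, a(m-2) = (a(m) + 4 a(m-1)) / 4.
a(5) = (5888 + 4*(-1216)) / 4 = 1024/4 = 256
a(4) = (-1216 + 4*256) / 4 = -192/4 = -48
a(3) = (256 + 4*(-48)) / 4 = 64/4 = 16
a(2) = (-48 + 4*16) / 4 = 16/4 = 4
a(1) = (16 + 4*4) / 4 = 32/4 = 8
a(0) = (4 + 4*8) / 4 = 36/4 = 9

9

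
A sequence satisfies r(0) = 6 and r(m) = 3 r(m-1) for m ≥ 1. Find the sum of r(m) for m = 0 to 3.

r(1) = 3·6 = 18
r(2) = 3·18 = 54
r(3) = 3·54 = 162
Sum = 6 + 18 + 54 + 162 = 240

240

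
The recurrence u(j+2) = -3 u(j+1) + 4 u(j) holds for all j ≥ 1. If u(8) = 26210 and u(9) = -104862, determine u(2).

Rearranging, u(j-2) = (u(j) + 3 u(j-1)) / 4.
u(7) = (-104862 + 3*26210) / 4 = -26232/4 = -6558
u(6) = (26210 + 3*(-6558)) / 4 = 6536/4 = 1634
u(5) = (-6558 + 3*1634) / 4 = -1656/4 = -414
u(4) = (1634 + 3*(-414)) / 4 = 392/4 = 98
u(3) = (-414 + 3*98) / 4 = -120/4 = -30
u(2) = (98 + 3*(-30)) / 4 = 8/4 = 2

2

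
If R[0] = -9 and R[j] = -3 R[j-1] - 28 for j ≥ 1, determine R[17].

The fixed point is -28/(1 + 3) = -7, so R[j] + 7 = -3(R[j-1] + 7).
Hence R[j] = -2·(-3)^j - 7.
R[17] = -2·(-3)^{17} - 7 = -2·-129140163 - 7 = 258280319.

258280319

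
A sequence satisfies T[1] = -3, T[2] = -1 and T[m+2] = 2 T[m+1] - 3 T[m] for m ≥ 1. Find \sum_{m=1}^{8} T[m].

T[3] = 2(-1) - 3(-3) = 7
T[4] = 2(7) - 3(-1) = 17
T[5] = 2(17) - 3(7) = 13
T[6] = 2(13) - 3(17) = -25
T[7] = 2(-25) - 3(13) = -89
T[8] = 2(-89) - 3(-25) = -103
Sum = (-3) + (-1) + 7 + 17 + 13 + (-25) + (-89) + (-103) = -184

-184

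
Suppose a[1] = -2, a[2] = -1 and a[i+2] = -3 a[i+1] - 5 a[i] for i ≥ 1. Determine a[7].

a[3] = -3(-1) - 5(-2) = 13
a[4] = -3(13) - 5(-1) = -34
a[5] = -3(-34) - 5(13) = 37
a[6] = -3(37) - 5(-34) = 59
a[7] = -3(59) - 5(37) = -362

-362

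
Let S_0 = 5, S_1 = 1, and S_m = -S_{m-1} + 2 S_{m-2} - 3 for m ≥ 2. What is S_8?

252

S_2 = -1 + 2(5) - 3 = 6
S_3 = -6 + 2(1) - 3 = -7
S_4 = -(-7) + 2(6) - 3 = 16
S_5 = -16 + 2(-7) - 3 = -33
S_6 = -(-33) + 2(16) - 3 = 62
S_7 = -62 + 2(-33) - 3 = -131
S_8 = -(-131) + 2(62) - 3 = 252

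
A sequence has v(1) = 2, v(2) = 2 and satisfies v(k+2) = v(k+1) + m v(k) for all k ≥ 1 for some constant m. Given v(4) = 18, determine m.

4

v(3) = 2 + 2m
v(4) = 2 + 4m
So 2 + 4m = 18, giving m = 4.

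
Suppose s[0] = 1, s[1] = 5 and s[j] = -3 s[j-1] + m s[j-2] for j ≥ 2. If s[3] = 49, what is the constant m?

s[2] = -15 + m
s[3] = 45 + 2m
So 45 + 2m = 49, giving m = 2.

2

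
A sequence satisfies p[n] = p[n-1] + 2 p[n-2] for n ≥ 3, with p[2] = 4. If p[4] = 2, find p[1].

Let p[1] = w.
p[3] = 4 + 2w
p[4] = 12 + 2w
So 12 + 2w = 2, giving w = -5.

-5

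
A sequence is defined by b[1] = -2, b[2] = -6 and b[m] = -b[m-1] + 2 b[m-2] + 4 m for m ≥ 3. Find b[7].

198

b[3] = -(-6) + 2·(-2) + 12 = 14
b[4] = -14 + 2·(-6) + 16 = -10
b[5] = -(-10) + 2·14 + 20 = 58
b[6] = -58 + 2·(-10) + 24 = -54
b[7] = -(-54) + 2·58 + 28 = 198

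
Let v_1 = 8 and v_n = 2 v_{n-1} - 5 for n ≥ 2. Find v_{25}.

50331653

The fixed point is -5/(1 - 2) = 5, so v_n - 5 = 2(v_{n-1} - 5).
Hence v_n = 3·2^{n-1} + 5.
v_{25} = 3·2^{24} + 5 = 3·16777216 + 5 = 50331653.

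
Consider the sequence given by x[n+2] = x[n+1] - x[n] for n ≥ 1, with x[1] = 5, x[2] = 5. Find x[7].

x[3] = 5 - 5 = 0
x[4] = 0 - 5 = -5
x[5] = (-5) - 0 = -5
x[6] = (-5) - (-5) = 0
x[7] = 0 - (-5) = 5

5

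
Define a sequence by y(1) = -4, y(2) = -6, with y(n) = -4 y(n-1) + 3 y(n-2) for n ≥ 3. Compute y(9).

y(3) = -4(-6) + 3(-4) = 12
y(4) = -4(12) + 3(-6) = -66
y(5) = -4(-66) + 3(12) = 300
y(6) = -4(300) + 3(-66) = -1398
y(7) = -4(-1398) + 3(300) = 6492
y(8) = -4(6492) + 3(-1398) = -30162
y(9) = -4(-30162) + 3(6492) = 140124

140124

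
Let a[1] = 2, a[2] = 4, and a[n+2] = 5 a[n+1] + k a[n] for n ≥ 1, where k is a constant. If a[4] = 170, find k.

a[3] = 20 + 2k
a[4] = 100 + 14k
So 100 + 14k = 170, giving k = 5.

5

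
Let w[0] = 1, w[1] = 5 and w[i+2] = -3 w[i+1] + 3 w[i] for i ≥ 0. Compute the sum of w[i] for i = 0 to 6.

-2151

w[2] = -3*5 + 3*1 = -12
w[3] = -3*(-12) + 3*5 = 51
w[4] = -3*51 + 3*(-12) = -189
w[5] = -3*(-189) + 3*51 = 720
w[6] = -3*720 + 3*(-189) = -2727
Sum = 1 + 5 + (-12) + 51 + (-189) + 720 + (-2727) = -2151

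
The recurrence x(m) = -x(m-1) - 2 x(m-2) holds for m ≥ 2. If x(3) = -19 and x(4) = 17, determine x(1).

Rearranging, x(m-2) = (x(m) + x(m-1)) / -2.
x(2) = (17 + (-19)) / -2 = -2/-2 = 1
x(1) = (-19 + 1) / -2 = -18/-2 = 9

9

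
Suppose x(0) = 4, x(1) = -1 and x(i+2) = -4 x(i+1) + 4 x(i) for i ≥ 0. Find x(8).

225280

x(2) = -4·(-1) + 4·4 = 20
x(3) = -4·20 + 4·(-1) = -84
x(4) = -4·(-84) + 4·20 = 416
x(5) = -4·416 + 4·(-84) = -2000
x(6) = -4·(-2000) + 4·416 = 9664
x(7) = -4·9664 + 4·(-2000) = -46656
x(8) = -4·(-46656) + 4·9664 = 225280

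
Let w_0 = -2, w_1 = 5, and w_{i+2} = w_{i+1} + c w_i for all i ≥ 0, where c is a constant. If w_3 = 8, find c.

w_2 = 5 - 2c
w_3 = 5 + 3c
So 5 + 3c = 8, giving c = 1.

1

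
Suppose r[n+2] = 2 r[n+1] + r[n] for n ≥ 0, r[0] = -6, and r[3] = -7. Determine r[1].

1

Let r[1] = v.
r[2] = -6 + 2v
r[3] = -12 + 5v
So -12 + 5v = -7, giving v = 1.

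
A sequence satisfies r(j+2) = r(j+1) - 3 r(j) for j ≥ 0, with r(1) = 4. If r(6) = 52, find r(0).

4

Let r(0) = y.
r(2) = 4 - 3y
r(3) = -8 - 3y
r(4) = -20 + 6y
r(5) = 4 + 15y
r(6) = 64 - 3y
So 64 - 3y = 52, giving y = 4.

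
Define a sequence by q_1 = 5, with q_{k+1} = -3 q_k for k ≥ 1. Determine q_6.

q_2 = -3·5 = -15
q_3 = -3·(-15) = 45
q_4 = -3·45 = -135
q_5 = -3·(-135) = 405
q_6 = -3·405 = -1215

-1215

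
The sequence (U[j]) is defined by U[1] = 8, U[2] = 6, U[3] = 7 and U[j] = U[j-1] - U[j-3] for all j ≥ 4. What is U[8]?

-6

U[4] = 7 - 8 = -1
U[5] = (-1) - 6 = -7
U[6] = (-7) - 7 = -14
U[7] = (-14) - (-1) = -13
U[8] = (-13) - (-7) = -6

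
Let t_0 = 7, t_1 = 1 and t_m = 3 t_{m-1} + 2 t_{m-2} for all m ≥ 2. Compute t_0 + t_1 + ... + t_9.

153320

t_2 = 3·1 + 2·7 = 17
t_3 = 3·17 + 2·1 = 53
t_4 = 3·53 + 2·17 = 193
t_5 = 3·193 + 2·53 = 685
t_6 = 3·685 + 2·193 = 2441
t_7 = 3·2441 + 2·685 = 8693
t_8 = 3·8693 + 2·2441 = 30961
t_9 = 3·30961 + 2·8693 = 110269
Sum = 7 + 1 + 17 + 53 + 193 + 685 + 2441 + 8693 + 30961 + 110269 = 153320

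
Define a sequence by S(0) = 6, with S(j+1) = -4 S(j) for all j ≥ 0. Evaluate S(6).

S(1) = -4·6 = -24
S(2) = -4·(-24) = 96
S(3) = -4·96 = -384
S(4) = -4·(-384) = 1536
S(5) = -4·1536 = -6144
S(6) = -4·(-6144) = 24576

24576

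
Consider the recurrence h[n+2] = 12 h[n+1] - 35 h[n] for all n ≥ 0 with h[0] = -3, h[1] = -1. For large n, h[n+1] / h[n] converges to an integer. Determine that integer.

7

The characteristic equation is r^2 - 12r + 35 = 0, which factors as (r - 7)(r - 5) = 0.
So the roots are 7 and 5. Since |7| > |5| and the coefficient of 7^n is non-zero, the ratio tends to 7.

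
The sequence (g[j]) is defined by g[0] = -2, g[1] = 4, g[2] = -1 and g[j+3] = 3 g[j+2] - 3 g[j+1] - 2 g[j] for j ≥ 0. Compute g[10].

g[3] = 3*(-1) - 3*4 - 2*(-2) = -11
g[4] = 3*(-11) - 3*(-1) - 2*4 = -38
g[5] = 3*(-38) - 3*(-11) - 2*(-1) = -79
g[6] = 3*(-79) - 3*(-38) - 2*(-11) = -101
g[7] = 3*(-101) - 3*(-79) - 2*(-38) = 10
g[8] = 3*10 - 3*(-101) - 2*(-79) = 491
g[9] = 3*491 - 3*10 - 2*(-101) = 1645
g[10] = 3*1645 - 3*491 - 2*10 = 3442

3442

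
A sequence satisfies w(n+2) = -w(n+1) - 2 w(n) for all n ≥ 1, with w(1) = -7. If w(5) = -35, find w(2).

Let w(2) = v.
w(3) = 14 - v
w(4) = -14 - v
w(5) = -14 + 3v
So -14 + 3v = -35, giving v = -7.

-7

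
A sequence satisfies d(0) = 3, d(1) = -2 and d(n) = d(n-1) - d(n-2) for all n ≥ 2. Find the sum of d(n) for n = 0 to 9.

d(2) = (-2) - 3 = -5
d(3) = (-5) - (-2) = -3
d(4) = (-3) - (-5) = 2
d(5) = 2 - (-3) = 5
d(6) = 5 - 2 = 3
d(7) = 3 - 5 = -2
d(8) = (-2) - 3 = -5
d(9) = (-5) - (-2) = -3
Sum = 3 + (-2) + (-5) + (-3) + 2 + 5 + 3 + (-2) + (-5) + (-3) = -7

-7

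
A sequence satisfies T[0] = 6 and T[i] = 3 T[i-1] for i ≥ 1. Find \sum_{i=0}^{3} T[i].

T[1] = 3*6 = 18
T[2] = 3*18 = 54
T[3] = 3*54 = 162
Sum = 6 + 18 + 54 + 162 = 240

240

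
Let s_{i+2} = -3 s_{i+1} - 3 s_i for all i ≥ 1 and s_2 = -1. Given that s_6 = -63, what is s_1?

-2

Let s_1 = y.
s_3 = 3 - 3y
s_4 = -6 + 9y
s_5 = 9 - 18y
s_6 = -9 + 27y
So -9 + 27y = -63, giving y = -2.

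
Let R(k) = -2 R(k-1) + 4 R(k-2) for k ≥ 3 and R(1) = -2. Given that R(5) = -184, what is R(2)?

5

Let R(2) = z.
R(3) = -8 - 2z
R(4) = 16 + 8z
R(5) = -64 - 24z
So -64 - 24z = -184, giving z = 5.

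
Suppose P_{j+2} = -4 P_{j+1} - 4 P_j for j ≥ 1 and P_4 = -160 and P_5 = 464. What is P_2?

Rearranging, P_{j-2} = (P_j + 4 P_{j-1}) / -4.
P_3 = (464 + 4*(-160)) / -4 = -176/-4 = 44
P_2 = (-160 + 4*44) / -4 = 16/-4 = -4

-4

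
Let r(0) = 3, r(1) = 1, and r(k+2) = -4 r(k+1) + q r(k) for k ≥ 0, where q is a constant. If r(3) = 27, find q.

-1

r(2) = -4 + 3q
r(3) = 16 - 11q
So 16 - 11q = 27, giving q = -1.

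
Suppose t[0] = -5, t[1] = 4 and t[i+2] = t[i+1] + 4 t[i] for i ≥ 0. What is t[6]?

-320

t[2] = 4 + 4(-5) = -16
t[3] = (-16) + 4(4) = 0
t[4] = 0 + 4(-16) = -64
t[5] = (-64) + 4(0) = -64
t[6] = (-64) + 4(-64) = -320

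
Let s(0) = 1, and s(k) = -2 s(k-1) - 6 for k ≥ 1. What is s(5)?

-98

s(1) = -2(1) - 6 = -8
s(2) = -2(-8) - 6 = 10
s(3) = -2(10) - 6 = -26
s(4) = -2(-26) - 6 = 46
s(5) = -2(46) - 6 = -98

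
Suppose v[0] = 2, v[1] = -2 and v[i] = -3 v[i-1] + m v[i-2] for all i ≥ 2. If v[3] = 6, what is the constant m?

-3

v[2] = 6 + 2m
v[3] = -18 - 8m
So -18 - 8m = 6, giving m = -3.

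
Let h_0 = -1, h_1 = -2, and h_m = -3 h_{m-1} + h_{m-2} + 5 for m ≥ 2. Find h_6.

1031

h_2 = -3*(-2) + (-1) + 5 = 10
h_3 = -3*10 + (-2) + 5 = -27
h_4 = -3*(-27) + 10 + 5 = 96
h_5 = -3*96 + (-27) + 5 = -310
h_6 = -3*(-310) + 96 + 5 = 1031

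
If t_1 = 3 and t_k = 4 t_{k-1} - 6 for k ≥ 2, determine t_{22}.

4398046511106

The fixed point is -6/(1 - 4) = 2, so t_k - 2 = 4(t_{k-1} - 2).
Hence t_k = 1·4^{k-1} + 2.
t_{22} = 1·4^{21} + 2 = 1·4398046511104 + 2 = 4398046511106.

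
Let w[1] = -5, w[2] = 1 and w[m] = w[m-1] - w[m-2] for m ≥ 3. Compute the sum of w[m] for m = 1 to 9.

2

w[3] = 1 - (-5) = 6
w[4] = 6 - 1 = 5
w[5] = 5 - 6 = -1
w[6] = (-1) - 5 = -6
w[7] = (-6) - (-1) = -5
w[8] = (-5) - (-6) = 1
w[9] = 1 - (-5) = 6
Sum = (-5) + 1 + 6 + 5 + (-1) + (-6) + (-5) + 1 + 6 = 2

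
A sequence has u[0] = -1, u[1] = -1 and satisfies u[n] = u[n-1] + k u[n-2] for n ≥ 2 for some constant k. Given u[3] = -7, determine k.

3

u[2] = -1 - k
u[3] = -1 - 2k
So -1 - 2k = -7, giving k = 3.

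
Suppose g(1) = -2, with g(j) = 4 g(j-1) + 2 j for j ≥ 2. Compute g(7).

g(2) = 4·(-2) + 4 = -4
g(3) = 4·(-4) + 6 = -10
g(4) = 4·(-10) + 8 = -32
g(5) = 4·(-32) + 10 = -118
g(6) = 4·(-118) + 12 = -460
g(7) = 4·(-460) + 14 = -1826

-1826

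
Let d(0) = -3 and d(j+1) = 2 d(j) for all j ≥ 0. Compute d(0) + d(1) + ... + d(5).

d(1) = 2(-3) = -6
d(2) = 2(-6) = -12
d(3) = 2(-12) = -24
d(4) = 2(-24) = -48
d(5) = 2(-48) = -96
Sum = (-3) + (-6) + (-12) + (-24) + (-48) + (-96) = -189

-189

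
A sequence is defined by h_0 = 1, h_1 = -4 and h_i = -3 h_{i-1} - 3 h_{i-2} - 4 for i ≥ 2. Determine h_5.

11

h_2 = -3(-4) - 3(1) - 4 = 5
h_3 = -3(5) - 3(-4) - 4 = -7
h_4 = -3(-7) - 3(5) - 4 = 2
h_5 = -3(2) - 3(-7) - 4 = 11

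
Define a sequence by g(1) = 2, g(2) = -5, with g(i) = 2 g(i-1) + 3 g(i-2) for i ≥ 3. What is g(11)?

g(3) = 2*(-5) + 3*2 = -4
g(4) = 2*(-4) + 3*(-5) = -23
g(5) = 2*(-23) + 3*(-4) = -58
g(6) = 2*(-58) + 3*(-23) = -185
g(7) = 2*(-185) + 3*(-58) = -544
g(8) = 2*(-544) + 3*(-185) = -1643
g(9) = 2*(-1643) + 3*(-544) = -4918
g(10) = 2*(-4918) + 3*(-1643) = -14765
g(11) = 2*(-14765) + 3*(-4918) = -44284

-44284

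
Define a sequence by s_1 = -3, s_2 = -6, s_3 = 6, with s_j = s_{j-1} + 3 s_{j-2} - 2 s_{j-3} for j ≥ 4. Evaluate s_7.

s_4 = 6 + 3*(-6) - 2*(-3) = -6
s_5 = (-6) + 3*6 - 2*(-6) = 24
s_6 = 24 + 3*(-6) - 2*6 = -6
s_7 = (-6) + 3*24 - 2*(-6) = 78

78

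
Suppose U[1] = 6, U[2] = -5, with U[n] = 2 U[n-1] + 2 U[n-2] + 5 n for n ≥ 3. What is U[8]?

3170

U[3] = 2·(-5) + 2·6 + 15 = 17
U[4] = 2·17 + 2·(-5) + 20 = 44
U[5] = 2·44 + 2·17 + 25 = 147
U[6] = 2·147 + 2·44 + 30 = 412
U[7] = 2·412 + 2·147 + 35 = 1153
U[8] = 2·1153 + 2·412 + 40 = 3170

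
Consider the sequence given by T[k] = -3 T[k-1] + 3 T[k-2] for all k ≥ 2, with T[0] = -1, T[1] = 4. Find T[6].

-3105

T[2] = -3*4 + 3*(-1) = -15
T[3] = -3*(-15) + 3*4 = 57
T[4] = -3*57 + 3*(-15) = -216
T[5] = -3*(-216) + 3*57 = 819
T[6] = -3*819 + 3*(-216) = -3105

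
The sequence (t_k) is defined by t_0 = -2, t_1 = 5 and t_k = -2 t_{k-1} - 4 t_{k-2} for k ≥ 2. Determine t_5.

t_2 = -2·5 - 4·(-2) = -2
t_3 = -2·(-2) - 4·5 = -16
t_4 = -2·(-16) - 4·(-2) = 40
t_5 = -2·40 - 4·(-16) = -16

-16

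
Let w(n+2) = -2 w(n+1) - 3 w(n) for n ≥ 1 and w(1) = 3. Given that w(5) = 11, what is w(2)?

5

Let w(2) = x.
w(3) = -9 - 2x
w(4) = 18 + x
w(5) = -9 + 4x
So -9 + 4x = 11, giving x = 5.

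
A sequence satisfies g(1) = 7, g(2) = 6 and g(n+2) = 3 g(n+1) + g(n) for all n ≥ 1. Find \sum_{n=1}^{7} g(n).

4195

g(3) = 3*6 + 7 = 25
g(4) = 3*25 + 6 = 81
g(5) = 3*81 + 25 = 268
g(6) = 3*268 + 81 = 885
g(7) = 3*885 + 268 = 2923
Sum = 7 + 6 + 25 + 81 + 268 + 885 + 2923 = 4195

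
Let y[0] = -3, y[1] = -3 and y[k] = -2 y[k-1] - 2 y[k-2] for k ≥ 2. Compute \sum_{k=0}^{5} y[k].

y[2] = -2*(-3) - 2*(-3) = 12
y[3] = -2*12 - 2*(-3) = -18
y[4] = -2*(-18) - 2*12 = 12
y[5] = -2*12 - 2*(-18) = 12
Sum = (-3) + (-3) + 12 + (-18) + 12 + 12 = 12

12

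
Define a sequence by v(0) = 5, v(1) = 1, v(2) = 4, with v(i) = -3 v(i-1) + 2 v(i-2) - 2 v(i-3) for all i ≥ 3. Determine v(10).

168406

v(3) = -3*4 + 2*1 - 2*5 = -20
v(4) = -3*(-20) + 2*4 - 2*1 = 66
v(5) = -3*66 + 2*(-20) - 2*4 = -246
v(6) = -3*(-246) + 2*66 - 2*(-20) = 910
v(7) = -3*910 + 2*(-246) - 2*66 = -3354
v(8) = -3*(-3354) + 2*910 - 2*(-246) = 12374
v(9) = -3*12374 + 2*(-3354) - 2*910 = -45650
v(10) = -3*(-45650) + 2*12374 - 2*(-3354) = 168406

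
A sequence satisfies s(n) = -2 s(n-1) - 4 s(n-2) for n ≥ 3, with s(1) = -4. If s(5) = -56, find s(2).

Let s(2) = x.
s(3) = 16 - 2x
s(4) = -32
s(5) = 8x
So 8x = -56, giving x = -7.

-7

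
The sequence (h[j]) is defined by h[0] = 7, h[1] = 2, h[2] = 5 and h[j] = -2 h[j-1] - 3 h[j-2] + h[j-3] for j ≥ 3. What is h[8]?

76

h[3] = -2*5 - 3*2 + 7 = -9
h[4] = -2*(-9) - 3*5 + 2 = 5
h[5] = -2*5 - 3*(-9) + 5 = 22
h[6] = -2*22 - 3*5 + (-9) = -68
h[7] = -2*(-68) - 3*22 + 5 = 75
h[8] = -2*75 - 3*(-68) + 22 = 76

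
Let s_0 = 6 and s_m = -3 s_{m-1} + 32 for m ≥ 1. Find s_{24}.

The fixed point is 32/(1 + 3) = 8, so s_m - 8 = -3(s_{m-1} - 8).
Hence s_m = -2·(-3)^m + 8.
s_{24} = -2·(-3)^{24} + 8 = -2·282429536481 + 8 = -564859072954.

-564859072954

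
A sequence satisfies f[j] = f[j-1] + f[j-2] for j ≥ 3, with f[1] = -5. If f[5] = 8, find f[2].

Let f[2] = w.
f[3] = -5 + w
f[4] = -5 + 2w
f[5] = -10 + 3w
So -10 + 3w = 8, giving w = 6.

6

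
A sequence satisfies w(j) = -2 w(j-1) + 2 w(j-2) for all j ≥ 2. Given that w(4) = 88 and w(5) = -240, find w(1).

-4

Rearranging, w(j-2) = (w(j) + 2 w(j-1)) / 2.
w(3) = (-240 + 2*88) / 2 = -64/2 = -32
w(2) = (88 + 2*(-32)) / 2 = 24/2 = 12
w(1) = (-32 + 2*12) / 2 = -8/2 = -4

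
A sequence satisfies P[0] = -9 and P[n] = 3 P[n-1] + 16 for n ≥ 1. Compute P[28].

The fixed point is 16/(1 - 3) = -8, so P[n] + 8 = 3(P[n-1] + 8).
Hence P[n] = -1·3^n - 8.
P[28] = -1·3^{28} - 8 = -1·22876792454961 - 8 = -22876792454969.

-22876792454969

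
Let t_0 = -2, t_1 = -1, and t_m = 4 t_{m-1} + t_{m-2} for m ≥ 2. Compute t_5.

-449

t_2 = 4·(-1) + (-2) = -6
t_3 = 4·(-6) + (-1) = -25
t_4 = 4·(-25) + (-6) = -106
t_5 = 4·(-106) + (-25) = -449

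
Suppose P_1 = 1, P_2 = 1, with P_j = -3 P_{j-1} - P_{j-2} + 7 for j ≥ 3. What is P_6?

P_3 = -3(1) - 1 + 7 = 3
P_4 = -3(3) - 1 + 7 = -3
P_5 = -3(-3) - 3 + 7 = 13
P_6 = -3(13) - (-3) + 7 = -29

-29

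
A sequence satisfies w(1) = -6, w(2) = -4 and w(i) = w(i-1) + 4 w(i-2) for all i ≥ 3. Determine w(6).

-332

w(3) = (-4) + 4·(-6) = -28
w(4) = (-28) + 4·(-4) = -44
w(5) = (-44) + 4·(-28) = -156
w(6) = (-156) + 4·(-44) = -332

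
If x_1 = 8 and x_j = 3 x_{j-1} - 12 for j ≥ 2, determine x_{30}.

137260754729772

The fixed point is -12/(1 - 3) = 6, so x_j - 6 = 3(x_{j-1} - 6).
Hence x_j = 2·3^{j-1} + 6.
x_{30} = 2·3^{29} + 6 = 2·68630377364883 + 6 = 137260754729772.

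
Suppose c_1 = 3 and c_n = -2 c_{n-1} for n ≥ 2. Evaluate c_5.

48

c_2 = -2·3 = -6
c_3 = -2·(-6) = 12
c_4 = -2·12 = -24
c_5 = -2·(-24) = 48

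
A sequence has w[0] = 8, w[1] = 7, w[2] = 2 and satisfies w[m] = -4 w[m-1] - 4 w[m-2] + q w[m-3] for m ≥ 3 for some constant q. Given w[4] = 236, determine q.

-4

w[3] = -36 + 8q
w[4] = 136 - 25q
So 136 - 25q = 236, giving q = -4.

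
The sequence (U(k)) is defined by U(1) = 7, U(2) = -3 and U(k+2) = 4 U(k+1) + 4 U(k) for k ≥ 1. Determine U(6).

U(3) = 4·(-3) + 4·7 = 16
U(4) = 4·16 + 4·(-3) = 52
U(5) = 4·52 + 4·16 = 272
U(6) = 4·272 + 4·52 = 1296

1296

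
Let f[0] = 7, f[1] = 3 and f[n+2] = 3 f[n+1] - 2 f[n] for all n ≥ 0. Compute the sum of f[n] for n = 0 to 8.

-1945

f[2] = 3*3 - 2*7 = -5
f[3] = 3*(-5) - 2*3 = -21
f[4] = 3*(-21) - 2*(-5) = -53
f[5] = 3*(-53) - 2*(-21) = -117
f[6] = 3*(-117) - 2*(-53) = -245
f[7] = 3*(-245) - 2*(-117) = -501
f[8] = 3*(-501) - 2*(-245) = -1013
Sum = 7 + 3 + (-5) + (-21) + (-53) + (-117) + (-245) + (-501) + (-1013) = -1945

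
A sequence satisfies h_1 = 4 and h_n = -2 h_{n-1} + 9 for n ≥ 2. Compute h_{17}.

65539

The fixed point is 9/(1 + 2) = 3, so h_n - 3 = -2(h_{n-1} - 3).
Hence h_n = 1·(-2)^{n-1} + 3.
h_{17} = 1·(-2)^{16} + 3 = 1·65536 + 3 = 65539.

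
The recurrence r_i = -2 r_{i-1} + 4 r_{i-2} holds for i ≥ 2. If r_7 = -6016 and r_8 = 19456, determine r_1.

-6

Rearranging, r_{i-2} = (r_i + 2 r_{i-1}) / 4.
r_6 = (19456 + 2*(-6016)) / 4 = 7424/4 = 1856
r_5 = (-6016 + 2*1856) / 4 = -2304/4 = -576
r_4 = (1856 + 2*(-576)) / 4 = 704/4 = 176
r_3 = (-576 + 2*176) / 4 = -224/4 = -56
r_2 = (176 + 2*(-56)) / 4 = 64/4 = 16
r_1 = (-56 + 2*16) / 4 = -24/4 = -6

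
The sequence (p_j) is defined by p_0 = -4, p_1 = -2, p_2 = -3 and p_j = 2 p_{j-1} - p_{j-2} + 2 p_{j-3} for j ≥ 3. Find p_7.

p_3 = 2·(-3) - (-2) + 2·(-4) = -12
p_4 = 2·(-12) - (-3) + 2·(-2) = -25
p_5 = 2·(-25) - (-12) + 2·(-3) = -44
p_6 = 2·(-44) - (-25) + 2·(-12) = -87
p_7 = 2·(-87) - (-44) + 2·(-25) = -180

-180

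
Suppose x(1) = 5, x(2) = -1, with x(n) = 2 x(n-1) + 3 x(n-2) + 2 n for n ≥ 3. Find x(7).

1367

x(3) = 2(-1) + 3(5) + 6 = 19
x(4) = 2(19) + 3(-1) + 8 = 43
x(5) = 2(43) + 3(19) + 10 = 153
x(6) = 2(153) + 3(43) + 12 = 447
x(7) = 2(447) + 3(153) + 14 = 1367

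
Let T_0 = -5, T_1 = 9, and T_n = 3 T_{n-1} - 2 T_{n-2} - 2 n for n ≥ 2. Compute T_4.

151

T_2 = 3(9) - 2(-5) - 4 = 33
T_3 = 3(33) - 2(9) - 6 = 75
T_4 = 3(75) - 2(33) - 8 = 151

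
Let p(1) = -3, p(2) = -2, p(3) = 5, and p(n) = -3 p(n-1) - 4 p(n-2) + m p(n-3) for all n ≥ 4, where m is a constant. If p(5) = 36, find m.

p(4) = -7 - 3m
p(5) = 1 + 7m
So 1 + 7m = 36, giving m = 5.

5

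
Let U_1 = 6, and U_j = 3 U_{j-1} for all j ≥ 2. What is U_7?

U_2 = 3*6 = 18
U_3 = 3*18 = 54
U_4 = 3*54 = 162
U_5 = 3*162 = 486
U_6 = 3*486 = 1458
U_7 = 3*1458 = 4374

4374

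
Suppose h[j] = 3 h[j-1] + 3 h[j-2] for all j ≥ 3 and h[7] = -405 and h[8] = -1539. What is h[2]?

-3

Rearranging, h[j-2] = (h[j] - 3 h[j-1]) / 3.
h[6] = (-1539 - 3(-405)) / 3 = -324/3 = -108
h[5] = (-405 - 3(-108)) / 3 = -81/3 = -27
h[4] = (-108 - 3(-27)) / 3 = -27/3 = -9
h[3] = (-27 - 3(-9)) / 3 = 0/3 = 0
h[2] = (-9 - 3(0)) / 3 = -9/3 = -3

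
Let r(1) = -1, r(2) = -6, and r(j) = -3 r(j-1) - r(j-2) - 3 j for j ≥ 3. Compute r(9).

4064

r(3) = -3*(-6) - (-1) - 9 = 10
r(4) = -3*10 - (-6) - 12 = -36
r(5) = -3*(-36) - 10 - 15 = 83
r(6) = -3*83 - (-36) - 18 = -231
r(7) = -3*(-231) - 83 - 21 = 589
r(8) = -3*589 - (-231) - 24 = -1560
r(9) = -3*(-1560) - 589 - 27 = 4064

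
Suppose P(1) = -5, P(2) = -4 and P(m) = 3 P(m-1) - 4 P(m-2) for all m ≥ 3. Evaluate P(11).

P(3) = 3(-4) - 4(-5) = 8
P(4) = 3(8) - 4(-4) = 40
P(5) = 3(40) - 4(8) = 88
P(6) = 3(88) - 4(40) = 104
P(7) = 3(104) - 4(88) = -40
P(8) = 3(-40) - 4(104) = -536
P(9) = 3(-536) - 4(-40) = -1448
P(10) = 3(-1448) - 4(-536) = -2200
P(11) = 3(-2200) - 4(-1448) = -808

-808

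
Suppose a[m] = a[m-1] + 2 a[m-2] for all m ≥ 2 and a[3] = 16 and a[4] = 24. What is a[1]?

Rearranging, a[m-2] = (a[m] - a[m-1]) / 2.
a[2] = (24 - 16) / 2 = 8/2 = 4
a[1] = (16 - 4) / 2 = 12/2 = 6

6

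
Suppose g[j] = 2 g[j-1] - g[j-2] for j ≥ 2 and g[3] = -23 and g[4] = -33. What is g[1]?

Rearranging, g[j-2] = -(g[j] - 2 g[j-1]).
g[2] = -(-33 - 2*(-23)) = -13
g[1] = -(-23 - 2*(-13)) = -3

-3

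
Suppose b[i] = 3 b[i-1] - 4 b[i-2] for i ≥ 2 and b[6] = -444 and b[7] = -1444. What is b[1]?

4

Rearranging, b[i-2] = (b[i] - 3 b[i-1]) / -4.
b[5] = (-1444 - 3(-444)) / -4 = -112/-4 = 28
b[4] = (-444 - 3(28)) / -4 = -528/-4 = 132
b[3] = (28 - 3(132)) / -4 = -368/-4 = 92
b[2] = (132 - 3(92)) / -4 = -144/-4 = 36
b[1] = (92 - 3(36)) / -4 = -16/-4 = 4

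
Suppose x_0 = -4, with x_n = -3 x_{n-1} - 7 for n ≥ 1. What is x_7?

4919

x_1 = -3(-4) - 7 = 5
x_2 = -3(5) - 7 = -22
x_3 = -3(-22) - 7 = 59
x_4 = -3(59) - 7 = -184
x_5 = -3(-184) - 7 = 545
x_6 = -3(545) - 7 = -1642
x_7 = -3(-1642) - 7 = 4919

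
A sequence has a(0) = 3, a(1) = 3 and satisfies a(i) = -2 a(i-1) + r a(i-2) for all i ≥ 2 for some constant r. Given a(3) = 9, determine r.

1

a(2) = -6 + 3r
a(3) = 12 - 3r
So 12 - 3r = 9, giving r = 1.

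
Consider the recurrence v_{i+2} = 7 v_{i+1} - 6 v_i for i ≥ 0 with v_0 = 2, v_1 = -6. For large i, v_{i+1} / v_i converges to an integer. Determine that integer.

The characteristic equation is r^2 - 7r + 6 = 0, which factors as (r - 6)(r - 1) = 0.
So the roots are 6 and 1. Since |6| > |1| and the coefficient of 6^i is non-zero, the ratio tends to 6.

6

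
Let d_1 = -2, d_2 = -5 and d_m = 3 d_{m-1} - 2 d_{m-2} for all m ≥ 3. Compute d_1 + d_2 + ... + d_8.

-757

d_3 = 3·(-5) - 2·(-2) = -11
d_4 = 3·(-11) - 2·(-5) = -23
d_5 = 3·(-23) - 2·(-11) = -47
d_6 = 3·(-47) - 2·(-23) = -95
d_7 = 3·(-95) - 2·(-47) = -191
d_8 = 3·(-191) - 2·(-95) = -383
Sum = (-2) + (-5) + (-11) + (-23) + (-47) + (-95) + (-191) + (-383) = -757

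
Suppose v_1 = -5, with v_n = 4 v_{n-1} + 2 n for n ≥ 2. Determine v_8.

v_2 = 4*(-5) + 4 = -16
v_3 = 4*(-16) + 6 = -58
v_4 = 4*(-58) + 8 = -224
v_5 = 4*(-224) + 10 = -886
v_6 = 4*(-886) + 12 = -3532
v_7 = 4*(-3532) + 14 = -14114
v_8 = 4*(-14114) + 16 = -56440

-56440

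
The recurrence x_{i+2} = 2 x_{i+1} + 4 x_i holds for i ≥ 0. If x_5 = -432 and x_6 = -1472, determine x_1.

3

Rearranging, x_{i-2} = (x_i - 2 x_{i-1}) / 4.
x_4 = (-1472 - 2*(-432)) / 4 = -608/4 = -152
x_3 = (-432 - 2*(-152)) / 4 = -128/4 = -32
x_2 = (-152 - 2*(-32)) / 4 = -88/4 = -22
x_1 = (-32 - 2*(-22)) / 4 = 12/4 = 3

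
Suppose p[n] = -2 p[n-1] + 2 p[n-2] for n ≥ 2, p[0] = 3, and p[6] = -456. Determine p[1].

Let p[1] = z.
p[2] = 6 - 2z
p[3] = -12 + 6z
p[4] = 36 - 16z
p[5] = -96 + 44z
p[6] = 264 - 120z
So 264 - 120z = -456, giving z = 6.

6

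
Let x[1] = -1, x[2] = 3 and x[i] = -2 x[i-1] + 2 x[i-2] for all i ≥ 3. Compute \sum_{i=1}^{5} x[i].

-44

x[3] = -2·3 + 2·(-1) = -8
x[4] = -2·(-8) + 2·3 = 22
x[5] = -2·22 + 2·(-8) = -60
Sum = (-1) + 3 + (-8) + 22 + (-60) = -44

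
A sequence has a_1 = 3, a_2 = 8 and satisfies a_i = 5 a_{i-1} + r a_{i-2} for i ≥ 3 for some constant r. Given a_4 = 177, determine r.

-1

a_3 = 40 + 3r
a_4 = 200 + 23r
So 200 + 23r = 177, giving r = -1.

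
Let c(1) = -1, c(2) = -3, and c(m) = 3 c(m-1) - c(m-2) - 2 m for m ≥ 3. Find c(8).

-2655

c(3) = 3*(-3) - (-1) - 6 = -14
c(4) = 3*(-14) - (-3) - 8 = -47
c(5) = 3*(-47) - (-14) - 10 = -137
c(6) = 3*(-137) - (-47) - 12 = -376
c(7) = 3*(-376) - (-137) - 14 = -1005
c(8) = 3*(-1005) - (-376) - 16 = -2655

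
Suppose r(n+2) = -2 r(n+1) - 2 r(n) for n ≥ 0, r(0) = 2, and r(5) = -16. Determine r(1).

4

Let r(1) = z.
r(2) = -4 - 2z
r(3) = 8 + 2z
r(4) = -8
r(5) = -4z
So -4z = -16, giving z = 4.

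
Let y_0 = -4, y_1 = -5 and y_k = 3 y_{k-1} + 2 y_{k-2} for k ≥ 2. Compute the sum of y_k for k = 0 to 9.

-225309

y_2 = 3(-5) + 2(-4) = -23
y_3 = 3(-23) + 2(-5) = -79
y_4 = 3(-79) + 2(-23) = -283
y_5 = 3(-283) + 2(-79) = -1007
y_6 = 3(-1007) + 2(-283) = -3587
y_7 = 3(-3587) + 2(-1007) = -12775
y_8 = 3(-12775) + 2(-3587) = -45499
y_9 = 3(-45499) + 2(-12775) = -162047
Sum = (-4) + (-5) + (-23) + (-79) + (-283) + (-1007) + (-3587) + (-12775) + (-45499) + (-162047) = -225309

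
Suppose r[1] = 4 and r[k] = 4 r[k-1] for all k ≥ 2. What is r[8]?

65536

r[2] = 4(4) = 16
r[3] = 4(16) = 64
r[4] = 4(64) = 256
r[5] = 4(256) = 1024
r[6] = 4(1024) = 4096
r[7] = 4(4096) = 16384
r[8] = 4(16384) = 65536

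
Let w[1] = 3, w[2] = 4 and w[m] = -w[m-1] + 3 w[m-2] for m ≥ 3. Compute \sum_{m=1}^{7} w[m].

w[3] = -4 + 3(3) = 5
w[4] = -5 + 3(4) = 7
w[5] = -7 + 3(5) = 8
w[6] = -8 + 3(7) = 13
w[7] = -13 + 3(8) = 11
Sum = 3 + 4 + 5 + 7 + 8 + 13 + 11 = 51

51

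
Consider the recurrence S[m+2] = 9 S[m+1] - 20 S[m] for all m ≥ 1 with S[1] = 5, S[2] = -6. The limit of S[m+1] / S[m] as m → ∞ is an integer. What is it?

The characteristic equation is r^2 - 9r + 20 = 0, which factors as (r - 5)(r - 4) = 0.
So the roots are 5 and 4. Since |5| > |4| and the coefficient of 5^m is non-zero, the ratio tends to 5.

5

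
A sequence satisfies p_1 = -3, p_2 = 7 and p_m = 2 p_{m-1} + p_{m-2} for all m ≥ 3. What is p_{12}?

33053

p_3 = 2·7 + (-3) = 11
p_4 = 2·11 + 7 = 29
p_5 = 2·29 + 11 = 69
p_6 = 2·69 + 29 = 167
p_7 = 2·167 + 69 = 403
p_8 = 2·403 + 167 = 973
p_9 = 2·973 + 403 = 2349
p_{10} = 2·2349 + 973 = 5671
p_{11} = 2·5671 + 2349 = 13691
p_{12} = 2·13691 + 5671 = 33053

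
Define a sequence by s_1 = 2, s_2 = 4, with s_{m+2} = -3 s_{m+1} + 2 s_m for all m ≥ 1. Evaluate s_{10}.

64336

s_3 = -3(4) + 2(2) = -8
s_4 = -3(-8) + 2(4) = 32
s_5 = -3(32) + 2(-8) = -112
s_6 = -3(-112) + 2(32) = 400
s_7 = -3(400) + 2(-112) = -1424
s_8 = -3(-1424) + 2(400) = 5072
s_9 = -3(5072) + 2(-1424) = -18064
s_{10} = -3(-18064) + 2(5072) = 64336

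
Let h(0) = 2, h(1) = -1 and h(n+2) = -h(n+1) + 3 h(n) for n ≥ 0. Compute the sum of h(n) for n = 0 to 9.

h(2) = -(-1) + 3*2 = 7
h(3) = -7 + 3*(-1) = -10
h(4) = -(-10) + 3*7 = 31
h(5) = -31 + 3*(-10) = -61
h(6) = -(-61) + 3*31 = 154
h(7) = -154 + 3*(-61) = -337
h(8) = -(-337) + 3*154 = 799
h(9) = -799 + 3*(-337) = -1810
Sum = 2 + (-1) + 7 + (-10) + 31 + (-61) + 154 + (-337) + 799 + (-1810) = -1226

-1226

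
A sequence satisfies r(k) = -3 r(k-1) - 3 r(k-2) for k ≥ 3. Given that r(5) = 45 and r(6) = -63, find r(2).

Rearranging, r(k-2) = (r(k) + 3 r(k-1)) / -3.
r(4) = (-63 + 3·45) / -3 = 72/-3 = -24
r(3) = (45 + 3·(-24)) / -3 = -27/-3 = 9
r(2) = (-24 + 3·9) / -3 = 3/-3 = -1

-1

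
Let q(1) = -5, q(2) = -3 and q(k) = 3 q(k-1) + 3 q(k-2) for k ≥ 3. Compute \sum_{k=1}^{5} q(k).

q(3) = 3(-3) + 3(-5) = -24
q(4) = 3(-24) + 3(-3) = -81
q(5) = 3(-81) + 3(-24) = -315
Sum = (-5) + (-3) + (-24) + (-81) + (-315) = -428

-428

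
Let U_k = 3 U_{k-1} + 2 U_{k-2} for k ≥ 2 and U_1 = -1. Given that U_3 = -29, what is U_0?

-3

Let U_0 = w.
U_2 = -3 + 2w
U_3 = -11 + 6w
So -11 + 6w = -29, giving w = -3.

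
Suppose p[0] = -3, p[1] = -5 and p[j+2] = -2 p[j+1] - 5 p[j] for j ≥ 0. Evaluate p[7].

p[2] = -2(-5) - 5(-3) = 25
p[3] = -2(25) - 5(-5) = -25
p[4] = -2(-25) - 5(25) = -75
p[5] = -2(-75) - 5(-25) = 275
p[6] = -2(275) - 5(-75) = -175
p[7] = -2(-175) - 5(275) = -1025

-1025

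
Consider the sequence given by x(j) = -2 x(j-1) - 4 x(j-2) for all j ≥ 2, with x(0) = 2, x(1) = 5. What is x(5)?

-144

x(2) = -2(5) - 4(2) = -18
x(3) = -2(-18) - 4(5) = 16
x(4) = -2(16) - 4(-18) = 40
x(5) = -2(40) - 4(16) = -144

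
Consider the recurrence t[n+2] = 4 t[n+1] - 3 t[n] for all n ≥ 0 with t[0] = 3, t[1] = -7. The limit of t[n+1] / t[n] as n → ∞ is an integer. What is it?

3

The characteristic equation is r^2 - 4r + 3 = 0, which factors as (r - 3)(r - 1) = 0.
So the roots are 3 and 1. Since |3| > |1| and the coefficient of 3^n is non-zero, the ratio tends to 3.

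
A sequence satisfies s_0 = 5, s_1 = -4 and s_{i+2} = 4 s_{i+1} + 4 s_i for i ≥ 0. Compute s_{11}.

s_2 = 4(-4) + 4(5) = 4
s_3 = 4(4) + 4(-4) = 0
s_4 = 4(0) + 4(4) = 16
s_5 = 4(16) + 4(0) = 64
s_6 = 4(64) + 4(16) = 320
s_7 = 4(320) + 4(64) = 1536
s_8 = 4(1536) + 4(320) = 7424
s_9 = 4(7424) + 4(1536) = 35840
s_{10} = 4(35840) + 4(7424) = 173056
s_{11} = 4(173056) + 4(35840) = 835584

835584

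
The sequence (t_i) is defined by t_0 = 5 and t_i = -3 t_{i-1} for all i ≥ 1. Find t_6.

t_1 = -3(5) = -15
t_2 = -3(-15) = 45
t_3 = -3(45) = -135
t_4 = -3(-135) = 405
t_5 = -3(405) = -1215
t_6 = -3(-1215) = 3645

3645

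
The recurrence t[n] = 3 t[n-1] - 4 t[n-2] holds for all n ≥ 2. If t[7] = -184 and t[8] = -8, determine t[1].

Rearranging, t[n-2] = (t[n] - 3 t[n-1]) / -4.
t[6] = (-8 - 3(-184)) / -4 = 544/-4 = -136
t[5] = (-184 - 3(-136)) / -4 = 224/-4 = -56
t[4] = (-136 - 3(-56)) / -4 = 32/-4 = -8
t[3] = (-56 - 3(-8)) / -4 = -32/-4 = 8
t[2] = (-8 - 3(8)) / -4 = -32/-4 = 8
t[1] = (8 - 3(8)) / -4 = -16/-4 = 4

4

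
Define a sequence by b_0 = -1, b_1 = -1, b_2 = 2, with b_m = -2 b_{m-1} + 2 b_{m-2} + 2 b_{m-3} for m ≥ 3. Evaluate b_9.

-1792

b_3 = -2*2 + 2*(-1) + 2*(-1) = -8
b_4 = -2*(-8) + 2*2 + 2*(-1) = 18
b_5 = -2*18 + 2*(-8) + 2*2 = -48
b_6 = -2*(-48) + 2*18 + 2*(-8) = 116
b_7 = -2*116 + 2*(-48) + 2*18 = -292
b_8 = -2*(-292) + 2*116 + 2*(-48) = 720
b_9 = -2*720 + 2*(-292) + 2*116 = -1792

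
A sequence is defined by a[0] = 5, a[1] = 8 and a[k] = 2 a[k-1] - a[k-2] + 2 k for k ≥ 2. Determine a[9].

344

a[2] = 2*8 - 5 + 4 = 15
a[3] = 2*15 - 8 + 6 = 28
a[4] = 2*28 - 15 + 8 = 49
a[5] = 2*49 - 28 + 10 = 80
a[6] = 2*80 - 49 + 12 = 123
a[7] = 2*123 - 80 + 14 = 180
a[8] = 2*180 - 123 + 16 = 253
a[9] = 2*253 - 180 + 18 = 344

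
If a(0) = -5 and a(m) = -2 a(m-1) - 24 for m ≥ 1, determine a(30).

The fixed point is -24/(1 + 2) = -8, so a(m) + 8 = -2(a(m-1) + 8).
Hence a(m) = 3·(-2)^m - 8.
a(30) = 3·(-2)^{30} - 8 = 3·1073741824 - 8 = 3221225464.

3221225464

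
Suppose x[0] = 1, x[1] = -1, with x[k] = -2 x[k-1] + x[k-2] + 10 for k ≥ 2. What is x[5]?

x[2] = -2(-1) + 1 + 10 = 13
x[3] = -2(13) + (-1) + 10 = -17
x[4] = -2(-17) + 13 + 10 = 57
x[5] = -2(57) + (-17) + 10 = -121

-121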